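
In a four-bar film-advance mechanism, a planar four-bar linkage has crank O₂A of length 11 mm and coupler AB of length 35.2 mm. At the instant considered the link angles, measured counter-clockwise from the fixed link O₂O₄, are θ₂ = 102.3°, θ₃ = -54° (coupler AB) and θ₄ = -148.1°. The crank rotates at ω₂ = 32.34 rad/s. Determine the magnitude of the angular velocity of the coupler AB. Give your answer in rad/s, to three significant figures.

ω₂ = 32.34 rad/s
Differentiating the loop-closure r₂e^{iθ₂}+r₃e^{iθ₃}=r₁+r₄e^{iθ₄} gives r₂ω₂e^{iθ₂}+r₃ω₃e^{iθ₃}=r₄ω₄e^{iθ₄}.
Eliminating the other unknown: ω₃ = r₂ω₂ sin(θ₄−θ₂) / [r₃ sin(θ₃−θ₄)].
Numerator sine = +0.94206; denominator sine = +0.99744.
Result = 0.011·32.34·(+0.94206) / (0.0352·(+0.99744)) = +9.5451 rad/s; magnitude 9.5451 rad/s.

9.55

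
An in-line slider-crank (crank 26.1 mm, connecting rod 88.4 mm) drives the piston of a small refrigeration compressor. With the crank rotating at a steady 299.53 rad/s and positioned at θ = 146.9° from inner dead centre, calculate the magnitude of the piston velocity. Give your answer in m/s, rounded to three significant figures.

ω = 299.5 rad/s
For an in-line slider-crank, x = r cosθ + √(L² − r² sin²θ), so v = −rω sinθ·[1 + r cosθ/√(L² − r² sin²θ)].
With r = 0.0261 m, L = 0.0884 m, θ = 146.9°: √(L² − r² sin²θ) = 0.087243 m.
v = −0.0261·299.5·0.54610·[1 + 0.0261·-0.83772/0.087243] = -3.1993 m/s.
|v| = 3.1993 m/s.

3.20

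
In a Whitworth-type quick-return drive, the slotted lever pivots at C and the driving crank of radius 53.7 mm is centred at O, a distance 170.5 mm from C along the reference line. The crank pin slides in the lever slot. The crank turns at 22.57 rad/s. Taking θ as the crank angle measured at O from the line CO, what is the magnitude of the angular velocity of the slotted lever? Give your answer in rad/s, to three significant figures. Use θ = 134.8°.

4.23

ω = 22.57 rad/s
Crank pin A relative to C: A = (d + r cosθ, r sinθ); lever angle φ = atan2(r sinθ, d + r cosθ).
Differentiating tanφ: φ̇ = rω(d cosθ + r)/(d² + r² + 2dr cosθ).
d² + r² + 2dr cosθ = |CA|² = 0.0190509 m²;  d cosθ + r = -0.06644 m.
|ω_lever| = |0.0537·22.57·-0.06644| / 0.0190509 = 4.2269 rad/s.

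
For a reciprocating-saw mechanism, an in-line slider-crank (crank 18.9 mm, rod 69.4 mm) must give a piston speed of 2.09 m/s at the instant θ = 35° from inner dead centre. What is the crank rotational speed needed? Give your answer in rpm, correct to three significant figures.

1500

For an in-line slider-crank, |v_piston| = rω|sinθ|·[1 + r cosθ/√(L² − r² sin²θ)].
With r = 0.0189 m, L = 0.0694 m, θ = 35°: the bracketed kinematic factor |dx/dθ| = 0.013289 m.
ω = v/|dx/dθ| = 2.09/0.013289 = 157.27 rad/s.
N = 60ω/(2π) = 1501.8 rpm.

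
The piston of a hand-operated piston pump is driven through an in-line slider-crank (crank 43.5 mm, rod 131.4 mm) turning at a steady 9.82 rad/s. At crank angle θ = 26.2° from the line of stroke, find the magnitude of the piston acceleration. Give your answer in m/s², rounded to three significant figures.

4.65

ω = 9.82 rad/s
x(θ) = r cosθ + √(L² − r² sin²θ); with ω constant, a = ω²·d²x/dθ².
d²x/dθ² = −r cosθ − r²(cos2θ)/√u − r⁴ sin²2θ/(4u^{3/2}),  u = L² − r² sin²θ = 0.0168971 m².
Substituting r = 0.0435 m, L = 0.1314 m, θ = 26.2°: d²x/dθ² = -0.048168 m.
a = ω²·d²x/dθ² = (9.82)²·(-0.048168) = -4.645 m/s²;  |a| = 4.645 m/s².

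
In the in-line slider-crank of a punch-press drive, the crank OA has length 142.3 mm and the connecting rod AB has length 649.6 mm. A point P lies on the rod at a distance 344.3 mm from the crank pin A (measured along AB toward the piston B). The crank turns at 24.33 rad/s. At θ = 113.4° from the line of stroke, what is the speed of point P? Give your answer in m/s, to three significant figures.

3.10

ω = 24.33 rad/s.  Crank-pin speed |V_A| = rω = 3.4622 m/s, perpendicular to OA.
Rod angle: sinφ = −(r/L) sinθ ⇒ φ = -11.598°; ω_rod = −rω cosθ/√(L²−r²sin²θ) = +2.1608 rad/s.
V_P = V_A + ω_rod × AP, with AP = 0.3443 m along the rod.
Components: V_Px = −rω sinθ − a·ω_rod·sinφ = -3.0278 m/s;  V_Py = rω cosθ + a·ω_rod·cosφ = -0.64622 m/s.
|V_P| = √(V_Px² + V_Py²) = 3.096 m/s.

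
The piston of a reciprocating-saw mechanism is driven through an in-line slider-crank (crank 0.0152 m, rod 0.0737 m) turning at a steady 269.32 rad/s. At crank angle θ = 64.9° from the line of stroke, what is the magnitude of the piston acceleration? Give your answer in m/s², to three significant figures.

321

ω = 269.3 rad/s
x(θ) = r cosθ + √(L² − r² sin²θ); with ω constant, a = ω²·d²x/dθ².
d²x/dθ² = −r cosθ − r²(cos2θ)/√u − r⁴ sin²2θ/(4u^{3/2}),  u = L² − r² sin²θ = 0.00524222 m².
Substituting r = 0.0152 m, L = 0.0737 m, θ = 64.9°: d²x/dθ² = -0.004426 m.
a = ω²·d²x/dθ² = (269.3)²·(-0.004426) = -321.03 m/s²;  |a| = 321.03 m/s².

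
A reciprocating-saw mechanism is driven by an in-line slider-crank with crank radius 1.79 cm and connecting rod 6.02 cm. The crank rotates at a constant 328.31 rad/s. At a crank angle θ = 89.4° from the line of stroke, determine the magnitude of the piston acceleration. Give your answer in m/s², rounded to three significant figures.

581

ω = 328.3 rad/s
x(θ) = r cosθ + √(L² − r² sin²θ); with ω constant, a = ω²·d²x/dθ².
d²x/dθ² = −r cosθ − r²(cos2θ)/√u − r⁴ sin²2θ/(4u^{3/2}),  u = L² − r² sin²θ = 0.00330367 m².
Substituting r = 0.0179 m, L = 0.0602 m, θ = 89.4°: d²x/dθ² = +0.0053858 m.
a = ω²·d²x/dθ² = (328.3)²·(+0.0053858) = +580.52 m/s²;  |a| = 580.52 m/s².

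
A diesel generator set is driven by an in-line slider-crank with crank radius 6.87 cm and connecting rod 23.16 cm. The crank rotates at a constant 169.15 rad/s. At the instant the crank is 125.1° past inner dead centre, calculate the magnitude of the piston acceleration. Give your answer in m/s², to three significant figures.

ω = 169.2 rad/s
x(θ) = r cosθ + √(L² − r² sin²θ); with ω constant, a = ω²·d²x/dθ².
d²x/dθ² = −r cosθ − r²(cos2θ)/√u − r⁴ sin²2θ/(4u^{3/2}),  u = L² − r² sin²θ = 0.0504793 m².
Substituting r = 0.0687 m, L = 0.2316 m, θ = 125.1°: d²x/dθ² = +0.046184 m.
a = ω²·d²x/dθ² = (169.2)²·(+0.046184) = +1321.4 m/s²;  |a| = 1321.4 m/s².

1320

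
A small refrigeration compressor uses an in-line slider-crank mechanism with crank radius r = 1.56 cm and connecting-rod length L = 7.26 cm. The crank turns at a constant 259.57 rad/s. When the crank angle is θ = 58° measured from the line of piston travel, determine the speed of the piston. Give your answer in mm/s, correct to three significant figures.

3830

ω = 259.6 rad/s
For an in-line slider-crank, x = r cosθ + √(L² − r² sin²θ), so v = −rω sinθ·[1 + r cosθ/√(L² − r² sin²θ)].
With r = 0.0156 m, L = 0.0726 m, θ = 58°: √(L² − r² sin²θ) = 0.071384 m.
v = −0.0156·259.6·0.84805·[1 + 0.0156·0.52992/0.071384] = -3.8317 m/s.
|v| = 3.8317 m/s = 3831.7 mm/s.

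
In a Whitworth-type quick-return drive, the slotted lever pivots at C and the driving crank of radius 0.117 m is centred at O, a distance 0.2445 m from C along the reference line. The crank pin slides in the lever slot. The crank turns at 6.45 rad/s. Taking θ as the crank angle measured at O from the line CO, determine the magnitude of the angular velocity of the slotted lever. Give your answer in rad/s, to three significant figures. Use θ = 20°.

ω = 6.45 rad/s
Crank pin A relative to C: A = (d + r cosθ, r sinθ); lever angle φ = atan2(r sinθ, d + r cosθ).
Differentiating tanφ: φ̇ = rω(d cosθ + r)/(d² + r² + 2dr cosθ).
d² + r² + 2dr cosθ = |CA|² = 0.127232 m²;  d cosθ + r = +0.34675 m.
|ω_lever| = |0.117·6.45·+0.34675| / 0.127232 = 2.0567 rad/s.

2.06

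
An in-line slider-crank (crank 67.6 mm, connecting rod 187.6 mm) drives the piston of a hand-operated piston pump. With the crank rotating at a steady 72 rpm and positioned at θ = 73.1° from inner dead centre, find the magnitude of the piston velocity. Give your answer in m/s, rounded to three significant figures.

0.542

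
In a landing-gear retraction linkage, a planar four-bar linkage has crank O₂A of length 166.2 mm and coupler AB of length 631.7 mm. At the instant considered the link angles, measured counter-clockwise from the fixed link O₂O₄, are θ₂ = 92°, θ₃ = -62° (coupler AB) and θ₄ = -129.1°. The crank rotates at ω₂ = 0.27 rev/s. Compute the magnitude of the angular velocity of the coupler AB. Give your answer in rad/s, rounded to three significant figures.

0.319

ω₂ = 1.696 rad/s (from 0.27 rev/s).
Differentiating the loop-closure r₂e^{iθ₂}+r₃e^{iθ₃}=r₁+r₄e^{iθ₄} gives r₂ω₂e^{iθ₂}+r₃ω₃e^{iθ₃}=r₄ω₄e^{iθ₄}.
Eliminating the other unknown: ω₃ = r₂ω₂ sin(θ₄−θ₂) / [r₃ sin(θ₃−θ₄)].
Numerator sine = +0.65738; denominator sine = +0.92119.
Result = 0.1662·1.696·(+0.65738) / (0.6317·(+0.92119)) = +0.31852 rad/s; magnitude 0.31852 rad/s.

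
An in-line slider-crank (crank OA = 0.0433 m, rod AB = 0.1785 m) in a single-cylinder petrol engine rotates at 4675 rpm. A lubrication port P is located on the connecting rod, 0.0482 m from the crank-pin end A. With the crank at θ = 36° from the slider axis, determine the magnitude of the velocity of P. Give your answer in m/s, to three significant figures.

ω = 489.6 rad/s.  Crank-pin speed |V_A| = rω = 21.198 m/s, perpendicular to OA.
Rod angle: sinφ = −(r/L) sinθ ⇒ φ = -8.197°; ω_rod = −rω cosθ/√(L²−r²sin²θ) = -97.068 rad/s.
V_P = V_A + ω_rod × AP, with AP = 0.0482 m along the rod.
Components: V_Px = −rω sinθ − a·ω_rod·sinφ = -13.127 m/s;  V_Py = rω cosθ + a·ω_rod·cosφ = +12.519 m/s.
|V_P| = √(V_Px² + V_Py²) = 18.139 m/s.

18.1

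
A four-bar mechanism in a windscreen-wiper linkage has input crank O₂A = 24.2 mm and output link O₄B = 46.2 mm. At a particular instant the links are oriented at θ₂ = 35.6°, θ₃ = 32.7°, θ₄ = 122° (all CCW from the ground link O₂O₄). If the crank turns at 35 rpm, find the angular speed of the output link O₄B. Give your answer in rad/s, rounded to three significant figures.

0.0971

ω₂ = 3.665 rad/s (from 35 rpm).
Differentiating the loop-closure r₂e^{iθ₂}+r₃e^{iθ₃}=r₁+r₄e^{iθ₄} gives r₂ω₂e^{iθ₂}+r₃ω₃e^{iθ₃}=r₄ω₄e^{iθ₄}.
Eliminating the other unknown: ω₄ = r₂ω₂ sin(θ₂−θ₃) / [r₄ sin(θ₄−θ₃)].
Numerator sine = +0.05059; denominator sine = +0.99993.
Result = 0.0242·3.665·(+0.05059) / (0.0462·(+0.99993)) = +0.097139 rad/s; magnitude 0.097139 rad/s.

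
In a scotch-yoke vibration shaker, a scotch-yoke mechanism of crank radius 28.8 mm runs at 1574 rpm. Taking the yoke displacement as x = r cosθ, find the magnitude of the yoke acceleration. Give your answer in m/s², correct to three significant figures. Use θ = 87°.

41.0

ω = 164.8 rad/s (from 1574 rpm).
x = r cosθ ⇒ ẍ = −rω² cosθ (ω constant).
|a| = rω²|cosθ| = 0.0288·(164.8)²·|cos 87°| = 40.951 m/s².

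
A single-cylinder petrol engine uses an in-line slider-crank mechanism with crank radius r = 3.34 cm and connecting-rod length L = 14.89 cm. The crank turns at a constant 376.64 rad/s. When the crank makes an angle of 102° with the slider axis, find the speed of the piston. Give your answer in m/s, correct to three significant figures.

ω = 376.6 rad/s
For an in-line slider-crank, x = r cosθ + √(L² − r² sin²θ), so v = −rω sinθ·[1 + r cosθ/√(L² − r² sin²θ)].
With r = 0.0334 m, L = 0.1489 m, θ = 102°: √(L² − r² sin²θ) = 0.14527 m.
v = −0.0334·376.6·0.97815·[1 + 0.0334·-0.20791/0.14527] = -11.717 m/s.
|v| = 11.717 m/s.

11.7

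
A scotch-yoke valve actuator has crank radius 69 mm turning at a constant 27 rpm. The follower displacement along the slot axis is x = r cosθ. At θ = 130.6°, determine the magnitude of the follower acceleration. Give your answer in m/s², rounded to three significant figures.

0.359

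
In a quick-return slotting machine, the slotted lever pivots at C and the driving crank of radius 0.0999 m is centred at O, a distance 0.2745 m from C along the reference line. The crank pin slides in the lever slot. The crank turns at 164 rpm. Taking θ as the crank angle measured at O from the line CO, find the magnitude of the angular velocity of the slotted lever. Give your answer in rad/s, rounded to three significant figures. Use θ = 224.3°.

3.60

ω = 17.17 rad/s (from 164 rpm).
Crank pin A relative to C: A = (d + r cosθ, r sinθ); lever angle φ = atan2(r sinθ, d + r cosθ).
Differentiating tanφ: φ̇ = rω(d cosθ + r)/(d² + r² + 2dr cosθ).
d² + r² + 2dr cosθ = |CA|² = 0.046078 m²;  d cosθ + r = -0.096558 m.
|ω_lever| = |0.0999·17.17·-0.096558| / 0.046078 = 3.5953 rad/s.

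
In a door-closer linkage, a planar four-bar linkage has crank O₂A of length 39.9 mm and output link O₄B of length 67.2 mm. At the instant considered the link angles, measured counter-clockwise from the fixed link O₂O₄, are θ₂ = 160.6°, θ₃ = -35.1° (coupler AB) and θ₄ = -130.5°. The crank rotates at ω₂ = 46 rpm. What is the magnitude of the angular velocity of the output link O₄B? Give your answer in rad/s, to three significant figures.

ω₂ = 4.817 rad/s (from 46 rpm).
Differentiating the loop-closure r₂e^{iθ₂}+r₃e^{iθ₃}=r₁+r₄e^{iθ₄} gives r₂ω₂e^{iθ₂}+r₃ω₃e^{iθ₃}=r₄ω₄e^{iθ₄}.
Eliminating the other unknown: ω₄ = r₂ω₂ sin(θ₂−θ₃) / [r₄ sin(θ₄−θ₃)].
Numerator sine = -0.27060; denominator sine = -0.99556.
Result = 0.0399·4.817·(-0.27060) / (0.0672·(-0.99556)) = +0.77741 rad/s; magnitude 0.77741 rad/s.

0.777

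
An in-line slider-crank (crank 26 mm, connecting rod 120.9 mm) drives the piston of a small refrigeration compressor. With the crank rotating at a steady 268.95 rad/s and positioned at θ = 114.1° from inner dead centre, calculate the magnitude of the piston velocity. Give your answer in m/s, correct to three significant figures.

ω = 268.9 rad/s
For an in-line slider-crank, x = r cosθ + √(L² − r² sin²θ), so v = −rω sinθ·[1 + r cosθ/√(L² − r² sin²θ)].
With r = 0.026 m, L = 0.1209 m, θ = 114.1°: √(L² − r² sin²θ) = 0.11855 m.
v = −0.026·268.9·0.91283·[1 + 0.026·-0.40833/0.11855] = -5.8115 m/s.
|v| = 5.8115 m/s.

5.81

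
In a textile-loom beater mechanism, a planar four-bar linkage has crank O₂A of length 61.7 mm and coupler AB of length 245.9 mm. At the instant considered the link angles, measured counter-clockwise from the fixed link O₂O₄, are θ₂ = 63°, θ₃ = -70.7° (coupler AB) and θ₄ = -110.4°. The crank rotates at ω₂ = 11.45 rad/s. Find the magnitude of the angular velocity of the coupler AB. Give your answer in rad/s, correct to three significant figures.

0.517

ω₂ = 11.45 rad/s
Differentiating the loop-closure r₂e^{iθ₂}+r₃e^{iθ₃}=r₁+r₄e^{iθ₄} gives r₂ω₂e^{iθ₂}+r₃ω₃e^{iθ₃}=r₄ω₄e^{iθ₄}.
Eliminating the other unknown: ω₃ = r₂ω₂ sin(θ₄−θ₂) / [r₃ sin(θ₃−θ₄)].
Numerator sine = -0.11494; denominator sine = +0.63877.
Result = 0.0617·11.45·(-0.11494) / (0.2459·(+0.63877)) = -0.51695 rad/s; magnitude 0.51695 rad/s.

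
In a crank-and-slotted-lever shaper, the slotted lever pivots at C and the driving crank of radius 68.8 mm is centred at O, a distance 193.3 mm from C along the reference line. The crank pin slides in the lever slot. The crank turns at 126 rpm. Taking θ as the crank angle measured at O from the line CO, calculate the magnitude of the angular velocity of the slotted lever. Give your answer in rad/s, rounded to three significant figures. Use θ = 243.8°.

0.495

ω = 13.19 rad/s (from 126 rpm).
Crank pin A relative to C: A = (d + r cosθ, r sinθ); lever angle φ = atan2(r sinθ, d + r cosθ).
Differentiating tanφ: φ̇ = rω(d cosθ + r)/(d² + r² + 2dr cosθ).
d² + r² + 2dr cosθ = |CA|² = 0.0303551 m²;  d cosθ + r = -0.016543 m.
|ω_lever| = |0.0688·13.19·-0.016543| / 0.0303551 = 0.49473 rad/s.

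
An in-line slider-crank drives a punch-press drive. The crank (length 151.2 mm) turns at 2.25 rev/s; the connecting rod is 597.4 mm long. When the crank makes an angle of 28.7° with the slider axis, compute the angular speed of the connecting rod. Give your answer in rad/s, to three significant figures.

3.16

ω = 14.14 rad/s (converted from 2.25 rev/s).
The rod makes angle φ with the slider axis where L sinφ = r sinθ; differentiating, L cosφ·φ̇ = r ω cosθ.
L cosφ = √(L² − r² sin²θ) = 0.59297 m.
|ω_rod| = r ω |cosθ| / √(L² − r² sin²θ) = 0.1512·14.14·0.87715/0.59297 = 3.1619 rad/s.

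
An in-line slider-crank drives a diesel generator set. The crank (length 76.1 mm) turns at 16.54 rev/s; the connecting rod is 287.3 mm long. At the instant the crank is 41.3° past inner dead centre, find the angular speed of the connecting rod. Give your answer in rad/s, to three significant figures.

ω = 103.9 rad/s (converted from 16.54 rev/s).
The rod makes angle φ with the slider axis where L sinφ = r sinθ; differentiating, L cosφ·φ̇ = r ω cosθ.
L cosφ = √(L² − r² sin²θ) = 0.28288 m.
|ω_rod| = r ω |cosθ| / √(L² − r² sin²θ) = 0.0761·103.9·0.75126/0.28288 = 21.004 rad/s.

21.0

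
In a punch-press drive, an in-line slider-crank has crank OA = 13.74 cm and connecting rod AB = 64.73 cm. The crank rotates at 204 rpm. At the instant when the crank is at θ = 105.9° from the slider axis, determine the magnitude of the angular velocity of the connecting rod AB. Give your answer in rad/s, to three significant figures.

ω = 21.36 rad/s (converted from 204 rpm).
The rod makes angle φ with the slider axis where L sinφ = r sinθ; differentiating, L cosφ·φ̇ = r ω cosθ.
L cosφ = √(L² − r² sin²θ) = 0.63367 m.
|ω_rod| = r ω |cosθ| / √(L² − r² sin²θ) = 0.1374·21.36·0.27396/0.63367 = 1.269 rad/s.

1.27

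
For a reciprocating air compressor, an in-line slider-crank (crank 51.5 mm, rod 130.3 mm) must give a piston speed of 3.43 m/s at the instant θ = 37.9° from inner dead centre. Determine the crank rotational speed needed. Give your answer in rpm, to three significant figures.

For an in-line slider-crank, |v_piston| = rω|sinθ|·[1 + r cosθ/√(L² − r² sin²θ)].
With r = 0.0515 m, L = 0.1303 m, θ = 37.9°: the bracketed kinematic factor |dx/dθ| = 0.041807 m.
ω = v/|dx/dθ| = 3.43/0.041807 = 82.045 rad/s.
N = 60ω/(2π) = 783.47 rpm.

783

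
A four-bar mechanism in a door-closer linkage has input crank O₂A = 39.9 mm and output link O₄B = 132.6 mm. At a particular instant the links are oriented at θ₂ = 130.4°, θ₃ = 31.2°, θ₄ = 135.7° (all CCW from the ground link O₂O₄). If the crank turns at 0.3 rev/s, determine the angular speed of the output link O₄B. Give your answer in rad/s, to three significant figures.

0.578

ω₂ = 1.885 rad/s (from 0.3 rev/s).
Differentiating the loop-closure r₂e^{iθ₂}+r₃e^{iθ₃}=r₁+r₄e^{iθ₄} gives r₂ω₂e^{iθ₂}+r₃ω₃e^{iθ₃}=r₄ω₄e^{iθ₄}.
Eliminating the other unknown: ω₄ = r₂ω₂ sin(θ₂−θ₃) / [r₄ sin(θ₄−θ₃)].
Numerator sine = +0.98714; denominator sine = +0.96815.
Result = 0.0399·1.885·(+0.98714) / (0.1326·(+0.96815)) = +0.57832 rad/s; magnitude 0.57832 rad/s.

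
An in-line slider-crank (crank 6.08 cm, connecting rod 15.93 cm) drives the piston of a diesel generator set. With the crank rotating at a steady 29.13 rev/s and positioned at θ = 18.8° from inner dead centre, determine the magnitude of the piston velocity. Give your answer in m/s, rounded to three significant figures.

4.89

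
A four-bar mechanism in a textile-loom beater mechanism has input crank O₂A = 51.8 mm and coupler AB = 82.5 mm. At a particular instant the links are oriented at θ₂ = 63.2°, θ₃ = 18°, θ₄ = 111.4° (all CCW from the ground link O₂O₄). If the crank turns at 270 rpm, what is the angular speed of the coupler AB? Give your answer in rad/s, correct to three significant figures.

ω₂ = 28.27 rad/s (from 270 rpm).
Differentiating the loop-closure r₂e^{iθ₂}+r₃e^{iθ₃}=r₁+r₄e^{iθ₄} gives r₂ω₂e^{iθ₂}+r₃ω₃e^{iθ₃}=r₄ω₄e^{iθ₄}.
Eliminating the other unknown: ω₃ = r₂ω₂ sin(θ₄−θ₂) / [r₃ sin(θ₃−θ₄)].
Numerator sine = +0.74548; denominator sine = -0.99824.
Result = 0.0518·28.27·(+0.74548) / (0.0825·(-0.99824)) = -13.258 rad/s; magnitude 13.258 rad/s.

13.3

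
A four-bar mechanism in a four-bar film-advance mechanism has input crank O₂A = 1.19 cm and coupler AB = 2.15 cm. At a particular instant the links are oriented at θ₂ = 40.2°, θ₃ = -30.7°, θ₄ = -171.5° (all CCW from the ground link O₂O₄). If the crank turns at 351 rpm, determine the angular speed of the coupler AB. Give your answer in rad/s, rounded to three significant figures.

16.9

ω₂ = 36.76 rad/s (from 351 rpm).
Differentiating the loop-closure r₂e^{iθ₂}+r₃e^{iθ₃}=r₁+r₄e^{iθ₄} gives r₂ω₂e^{iθ₂}+r₃ω₃e^{iθ₃}=r₄ω₄e^{iθ₄}.
Eliminating the other unknown: ω₃ = r₂ω₂ sin(θ₄−θ₂) / [r₃ sin(θ₃−θ₄)].
Numerator sine = +0.52547; denominator sine = +0.63203.
Result = 0.0119·36.76·(+0.52547) / (0.0215·(+0.63203)) = +16.914 rad/s; magnitude 16.914 rad/s.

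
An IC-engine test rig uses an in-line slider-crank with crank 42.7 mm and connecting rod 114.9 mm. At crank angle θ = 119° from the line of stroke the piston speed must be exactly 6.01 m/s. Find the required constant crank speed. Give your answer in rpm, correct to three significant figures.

1900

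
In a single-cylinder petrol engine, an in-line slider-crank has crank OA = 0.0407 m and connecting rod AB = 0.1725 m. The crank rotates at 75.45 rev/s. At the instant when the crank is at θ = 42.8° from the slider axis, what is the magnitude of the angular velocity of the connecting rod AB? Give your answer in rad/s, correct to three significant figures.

ω = 474.1 rad/s (converted from 75.45 rev/s).
The rod makes angle φ with the slider axis where L sinφ = r sinθ; differentiating, L cosφ·φ̇ = r ω cosθ.
L cosφ = √(L² − r² sin²θ) = 0.17027 m.
|ω_rod| = r ω |cosθ| / √(L² − r² sin²θ) = 0.0407·474.1·0.73373/0.17027 = 83.145 rad/s.

83.1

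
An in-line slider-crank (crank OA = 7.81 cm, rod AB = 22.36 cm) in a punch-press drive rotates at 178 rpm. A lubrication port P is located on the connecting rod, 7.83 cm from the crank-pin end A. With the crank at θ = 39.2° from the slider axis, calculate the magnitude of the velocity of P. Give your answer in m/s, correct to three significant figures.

1.25

ω = 18.64 rad/s.  Crank-pin speed |V_A| = rω = 1.4558 m/s, perpendicular to OA.
Rod angle: sinφ = −(r/L) sinθ ⇒ φ = -12.754°; ω_rod = −rω cosθ/√(L²−r²sin²θ) = -5.1731 rad/s.
V_P = V_A + ω_rod × AP, with AP = 0.0783 m along the rod.
Components: V_Px = −rω sinθ − a·ω_rod·sinφ = -1.0095 m/s;  V_Py = rω cosθ + a·ω_rod·cosφ = +0.7331 m/s.
|V_P| = √(V_Px² + V_Py²) = 1.2476 m/s.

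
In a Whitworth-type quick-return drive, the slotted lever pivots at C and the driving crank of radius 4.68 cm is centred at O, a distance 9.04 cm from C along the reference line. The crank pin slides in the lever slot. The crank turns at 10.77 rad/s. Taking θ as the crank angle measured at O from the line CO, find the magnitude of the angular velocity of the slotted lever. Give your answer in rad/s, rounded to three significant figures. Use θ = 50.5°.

ω = 10.77 rad/s
Crank pin A relative to C: A = (d + r cosθ, r sinθ); lever angle φ = atan2(r sinθ, d + r cosθ).
Differentiating tanφ: φ̇ = rω(d cosθ + r)/(d² + r² + 2dr cosθ).
d² + r² + 2dr cosθ = |CA|² = 0.0157445 m²;  d cosθ + r = +0.1043 m.
|ω_lever| = |0.0468·10.77·+0.1043| / 0.0157445 = 3.339 rad/s.

3.34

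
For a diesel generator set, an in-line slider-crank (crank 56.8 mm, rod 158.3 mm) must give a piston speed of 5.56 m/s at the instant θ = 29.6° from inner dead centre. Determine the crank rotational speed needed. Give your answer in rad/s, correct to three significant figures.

For an in-line slider-crank, |v_piston| = rω|sinθ|·[1 + r cosθ/√(L² − r² sin²θ)].
With r = 0.0568 m, L = 0.1583 m, θ = 29.6°: the bracketed kinematic factor |dx/dθ| = 0.03695 m.
ω = v/|dx/dθ| = 5.56/0.03695 = 150.47 rad/s.

150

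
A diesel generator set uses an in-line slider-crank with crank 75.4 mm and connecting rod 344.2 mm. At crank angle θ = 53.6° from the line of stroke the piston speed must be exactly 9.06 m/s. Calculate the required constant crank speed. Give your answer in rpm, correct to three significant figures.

1260

For an in-line slider-crank, |v_piston| = rω|sinθ|·[1 + r cosθ/√(L² − r² sin²θ)].
With r = 0.0754 m, L = 0.3442 m, θ = 53.6°: the bracketed kinematic factor |dx/dθ| = 0.068704 m.
ω = v/|dx/dθ| = 9.06/0.068704 = 131.87 rad/s.
N = 60ω/(2π) = 1259.3 rpm.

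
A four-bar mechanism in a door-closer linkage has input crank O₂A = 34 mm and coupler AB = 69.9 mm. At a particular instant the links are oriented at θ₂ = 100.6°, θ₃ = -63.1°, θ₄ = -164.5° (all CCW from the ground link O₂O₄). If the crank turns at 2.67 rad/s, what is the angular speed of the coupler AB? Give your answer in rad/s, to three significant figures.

ω₂ = 2.67 rad/s
Differentiating the loop-closure r₂e^{iθ₂}+r₃e^{iθ₃}=r₁+r₄e^{iθ₄} gives r₂ω₂e^{iθ₂}+r₃ω₃e^{iθ₃}=r₄ω₄e^{iθ₄}.
Eliminating the other unknown: ω₃ = r₂ω₂ sin(θ₄−θ₂) / [r₃ sin(θ₃−θ₄)].
Numerator sine = +0.99635; denominator sine = +0.98027.
Result = 0.034·2.67·(+0.99635) / (0.0699·(+0.98027)) = +1.32 rad/s; magnitude 1.32 rad/s.

1.32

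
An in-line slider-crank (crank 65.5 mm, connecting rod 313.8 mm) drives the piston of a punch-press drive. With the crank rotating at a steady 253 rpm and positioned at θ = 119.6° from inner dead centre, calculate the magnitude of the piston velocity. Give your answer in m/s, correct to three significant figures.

ω = 2π·253/60 = 26.49 rad/s
For an in-line slider-crank, x = r cosθ + √(L² − r² sin²θ), so v = −rω sinθ·[1 + r cosθ/√(L² − r² sin²θ)].
With r = 0.0655 m, L = 0.3138 m, θ = 119.6°: √(L² − r² sin²θ) = 0.30859 m.
v = −0.0655·26.49·0.86949·[1 + 0.0655·-0.49394/0.30859] = -1.3507 m/s.
|v| = 1.3507 m/s.

1.35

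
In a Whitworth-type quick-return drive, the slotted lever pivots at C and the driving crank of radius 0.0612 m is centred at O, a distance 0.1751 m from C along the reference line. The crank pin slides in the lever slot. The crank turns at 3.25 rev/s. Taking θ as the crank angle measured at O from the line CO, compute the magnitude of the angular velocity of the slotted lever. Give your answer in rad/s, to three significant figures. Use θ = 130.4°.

3.19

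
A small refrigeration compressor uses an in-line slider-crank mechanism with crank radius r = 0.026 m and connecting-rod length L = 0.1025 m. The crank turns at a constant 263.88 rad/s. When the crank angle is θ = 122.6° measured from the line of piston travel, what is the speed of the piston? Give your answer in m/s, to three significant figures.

ω = 263.9 rad/s
For an in-line slider-crank, x = r cosθ + √(L² − r² sin²θ), so v = −rω sinθ·[1 + r cosθ/√(L² − r² sin²θ)].
With r = 0.026 m, L = 0.1025 m, θ = 122.6°: √(L² − r² sin²θ) = 0.10013 m.
v = −0.026·263.9·0.84245·[1 + 0.026·-0.53877/0.10013] = -4.9714 m/s.
|v| = 4.9714 m/s.

4.97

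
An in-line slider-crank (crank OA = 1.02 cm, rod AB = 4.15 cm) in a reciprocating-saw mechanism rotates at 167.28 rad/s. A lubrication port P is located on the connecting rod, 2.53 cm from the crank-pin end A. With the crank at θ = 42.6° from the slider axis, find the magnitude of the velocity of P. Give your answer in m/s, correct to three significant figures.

ω = 167.3 rad/s.  Crank-pin speed |V_A| = rω = 1.7063 m/s, perpendicular to OA.
Rod angle: sinφ = −(r/L) sinθ ⇒ φ = -9.577°; ω_rod = −rω cosθ/√(L²−r²sin²θ) = -30.692 rad/s.
V_P = V_A + ω_rod × AP, with AP = 0.0253 m along the rod.
Components: V_Px = −rω sinθ − a·ω_rod·sinφ = -1.2841 m/s;  V_Py = rω cosθ + a·ω_rod·cosφ = +0.49028 m/s.
|V_P| = √(V_Px² + V_Py²) = 1.3745 m/s.

1.37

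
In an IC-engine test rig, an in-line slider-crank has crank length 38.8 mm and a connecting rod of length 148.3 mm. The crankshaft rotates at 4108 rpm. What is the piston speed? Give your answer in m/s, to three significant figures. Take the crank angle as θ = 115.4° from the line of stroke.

13.3

ω = 2π·4108/60 = 430.2 rad/s
For an in-line slider-crank, x = r cosθ + √(L² − r² sin²θ), so v = −rω sinθ·[1 + r cosθ/√(L² − r² sin²θ)].
With r = 0.0388 m, L = 0.1483 m, θ = 115.4°: √(L² − r² sin²θ) = 0.1441 m.
v = −0.0388·430.2·0.90334·[1 + 0.0388·-0.42894/0.1441] = -13.336 m/s.
|v| = 13.336 m/s.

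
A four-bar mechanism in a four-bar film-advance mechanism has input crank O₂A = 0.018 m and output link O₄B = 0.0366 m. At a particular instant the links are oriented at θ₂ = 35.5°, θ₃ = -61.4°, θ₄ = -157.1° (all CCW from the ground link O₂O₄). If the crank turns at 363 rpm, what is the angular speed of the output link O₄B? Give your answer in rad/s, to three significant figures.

18.7

ω₂ = 38.01 rad/s (from 363 rpm).
Differentiating the loop-closure r₂e^{iθ₂}+r₃e^{iθ₃}=r₁+r₄e^{iθ₄} gives r₂ω₂e^{iθ₂}+r₃ω₃e^{iθ₃}=r₄ω₄e^{iθ₄}.
Eliminating the other unknown: ω₄ = r₂ω₂ sin(θ₂−θ₃) / [r₄ sin(θ₄−θ₃)].
Numerator sine = +0.99276; denominator sine = -0.99506.
Result = 0.018·38.01·(+0.99276) / (0.0366·(-0.99506)) = -18.652 rad/s; magnitude 18.652 rad/s.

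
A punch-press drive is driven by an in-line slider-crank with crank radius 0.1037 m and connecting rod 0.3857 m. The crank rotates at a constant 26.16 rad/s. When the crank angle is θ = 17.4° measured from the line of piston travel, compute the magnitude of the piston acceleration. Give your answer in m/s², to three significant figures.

83.6

ω = 26.16 rad/s
x(θ) = r cosθ + √(L² − r² sin²θ); with ω constant, a = ω²·d²x/dθ².
d²x/dθ² = −r cosθ − r²(cos2θ)/√u − r⁴ sin²2θ/(4u^{3/2}),  u = L² − r² sin²θ = 0.147803 m².
Substituting r = 0.1037 m, L = 0.3857 m, θ = 17.4°: d²x/dθ² = -0.12209 m.
a = ω²·d²x/dθ² = (26.16)²·(-0.12209) = -83.551 m/s²;  |a| = 83.551 m/s².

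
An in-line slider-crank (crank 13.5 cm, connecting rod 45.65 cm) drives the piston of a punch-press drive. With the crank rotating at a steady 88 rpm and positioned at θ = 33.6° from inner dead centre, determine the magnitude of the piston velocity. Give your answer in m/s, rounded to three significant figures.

ω = 2π·88/60 = 9.215 rad/s
For an in-line slider-crank, x = r cosθ + √(L² − r² sin²θ), so v = −rω sinθ·[1 + r cosθ/√(L² − r² sin²θ)].
With r = 0.135 m, L = 0.4565 m, θ = 33.6°: √(L² − r² sin²θ) = 0.45035 m.
v = −0.135·9.215·0.55339·[1 + 0.135·0.83292/0.45035] = -0.86036 m/s.
|v| = 0.86036 m/s.

0.860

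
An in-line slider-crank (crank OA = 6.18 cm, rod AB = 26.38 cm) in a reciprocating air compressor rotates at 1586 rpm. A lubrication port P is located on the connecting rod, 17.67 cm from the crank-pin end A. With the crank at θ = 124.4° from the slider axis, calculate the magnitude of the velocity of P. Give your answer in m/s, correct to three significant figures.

7.94

ω = 166.1 rad/s.  Crank-pin speed |V_A| = rω = 10.264 m/s, perpendicular to OA.
Rod angle: sinφ = −(r/L) sinθ ⇒ φ = -11.145°; ω_rod = −rω cosθ/√(L²−r²sin²θ) = +22.405 rad/s.
V_P = V_A + ω_rod × AP, with AP = 0.1767 m along the rod.
Components: V_Px = −rω sinθ − a·ω_rod·sinφ = -7.7038 m/s;  V_Py = rω cosθ + a·ω_rod·cosφ = -1.9146 m/s.
|V_P| = √(V_Px² + V_Py²) = 7.9381 m/s.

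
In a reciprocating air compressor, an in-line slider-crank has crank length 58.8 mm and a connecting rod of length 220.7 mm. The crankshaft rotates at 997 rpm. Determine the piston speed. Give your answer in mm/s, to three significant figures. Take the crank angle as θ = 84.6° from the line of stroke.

ω = 2π·997/60 = 104.4 rad/s
For an in-line slider-crank, x = r cosθ + √(L² − r² sin²θ), so v = −rω sinθ·[1 + r cosθ/√(L² − r² sin²θ)].
With r = 0.0588 m, L = 0.2207 m, θ = 84.6°: √(L² − r² sin²θ) = 0.21279 m.
v = −0.0588·104.4·0.99556·[1 + 0.0588·0.09411/0.21279] = -6.2707 m/s.
|v| = 6.2707 m/s = 6270.7 mm/s.

6270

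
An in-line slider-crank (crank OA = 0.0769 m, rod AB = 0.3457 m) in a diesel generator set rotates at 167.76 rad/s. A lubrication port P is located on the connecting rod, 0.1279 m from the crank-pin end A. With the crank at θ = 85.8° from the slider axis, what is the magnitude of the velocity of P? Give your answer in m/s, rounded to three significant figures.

13.0

ω = 167.8 rad/s.  Crank-pin speed |V_A| = rω = 12.901 m/s, perpendicular to OA.
Rod angle: sinφ = −(r/L) sinθ ⇒ φ = -12.818°; ω_rod = −rω cosθ/√(L²−r²sin²θ) = -2.8029 rad/s.
V_P = V_A + ω_rod × AP, with AP = 0.1279 m along the rod.
Components: V_Px = −rω sinθ − a·ω_rod·sinφ = -12.946 m/s;  V_Py = rω cosθ + a·ω_rod·cosφ = +0.59527 m/s.
|V_P| = √(V_Px² + V_Py²) = 12.959 m/s.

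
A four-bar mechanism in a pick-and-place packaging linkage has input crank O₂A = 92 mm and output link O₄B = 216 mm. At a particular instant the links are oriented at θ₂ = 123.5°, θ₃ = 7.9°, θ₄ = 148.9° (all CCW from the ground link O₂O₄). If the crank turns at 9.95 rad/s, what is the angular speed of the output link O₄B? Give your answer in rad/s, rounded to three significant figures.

ω₂ = 9.95 rad/s
Differentiating the loop-closure r₂e^{iθ₂}+r₃e^{iθ₃}=r₁+r₄e^{iθ₄} gives r₂ω₂e^{iθ₂}+r₃ω₃e^{iθ₃}=r₄ω₄e^{iθ₄}.
Eliminating the other unknown: ω₄ = r₂ω₂ sin(θ₂−θ₃) / [r₄ sin(θ₄−θ₃)].
Numerator sine = +0.90183; denominator sine = +0.62932.
Result = 0.092·9.95·(+0.90183) / (0.216·(+0.62932)) = +6.0731 rad/s; magnitude 6.0731 rad/s.

6.07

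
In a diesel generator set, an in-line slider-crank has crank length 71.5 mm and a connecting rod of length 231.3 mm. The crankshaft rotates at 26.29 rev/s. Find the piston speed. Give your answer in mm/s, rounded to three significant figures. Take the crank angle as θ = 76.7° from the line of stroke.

12400

ω = 2π·26.3 = 165.2 rad/s
For an in-line slider-crank, x = r cosθ + √(L² − r² sin²θ), so v = −rω sinθ·[1 + r cosθ/√(L² − r² sin²θ)].
With r = 0.0715 m, L = 0.2313 m, θ = 76.7°: √(L² − r² sin²θ) = 0.22059 m.
v = −0.0715·165.2·0.97318·[1 + 0.0715·0.23005/0.22059] = -12.351 m/s.
|v| = 12.351 m/s = 12351 mm/s.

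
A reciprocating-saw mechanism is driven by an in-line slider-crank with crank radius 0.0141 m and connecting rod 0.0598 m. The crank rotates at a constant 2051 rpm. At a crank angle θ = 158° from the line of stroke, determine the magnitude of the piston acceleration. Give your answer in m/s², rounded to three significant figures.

491

ω = 2π·2051/60 = 214.8 rad/s
x(θ) = r cosθ + √(L² − r² sin²θ); with ω constant, a = ω²·d²x/dθ².
d²x/dθ² = −r cosθ − r²(cos2θ)/√u − r⁴ sin²2θ/(4u^{3/2}),  u = L² − r² sin²θ = 0.00354814 m².
Substituting r = 0.0141 m, L = 0.0598 m, θ = 158°: d²x/dθ² = +0.01065 m.
a = ω²·d²x/dθ² = (214.8)²·(+0.01065) = +491.28 m/s²;  |a| = 491.28 m/s².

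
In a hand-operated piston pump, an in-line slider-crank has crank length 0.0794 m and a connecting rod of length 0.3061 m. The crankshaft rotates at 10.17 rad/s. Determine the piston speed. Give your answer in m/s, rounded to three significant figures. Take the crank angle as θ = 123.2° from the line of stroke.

0.577

ω = 10.17 rad/s
For an in-line slider-crank, x = r cosθ + √(L² − r² sin²θ), so v = −rω sinθ·[1 + r cosθ/√(L² − r² sin²θ)].
With r = 0.0794 m, L = 0.3061 m, θ = 123.2°: √(L² − r² sin²θ) = 0.2988 m.
v = −0.0794·10.17·0.83676·[1 + 0.0794·-0.54756/0.2988] = -0.57737 m/s.
|v| = 0.57737 m/s.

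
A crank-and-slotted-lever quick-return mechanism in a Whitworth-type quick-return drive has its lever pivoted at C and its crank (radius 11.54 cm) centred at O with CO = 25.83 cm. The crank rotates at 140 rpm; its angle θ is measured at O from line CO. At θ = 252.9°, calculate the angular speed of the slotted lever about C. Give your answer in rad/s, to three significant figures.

ω = 14.66 rad/s (from 140 rpm).
Crank pin A relative to C: A = (d + r cosθ, r sinθ); lever angle φ = atan2(r sinθ, d + r cosθ).
Differentiating tanφ: φ̇ = rω(d cosθ + r)/(d² + r² + 2dr cosθ).
d² + r² + 2dr cosθ = |CA|² = 0.0625066 m²;  d cosθ + r = +0.039449 m.
|ω_lever| = |0.1154·14.66·+0.039449| / 0.0625066 = 1.0678 rad/s.

1.07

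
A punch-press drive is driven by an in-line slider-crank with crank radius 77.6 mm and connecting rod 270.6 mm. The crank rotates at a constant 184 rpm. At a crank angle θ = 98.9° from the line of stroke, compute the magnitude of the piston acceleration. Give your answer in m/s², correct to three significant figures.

12.6

ω = 2π·184/60 = 19.27 rad/s
x(θ) = r cosθ + √(L² − r² sin²θ); with ω constant, a = ω²·d²x/dθ².
d²x/dθ² = −r cosθ − r²(cos2θ)/√u − r⁴ sin²2θ/(4u^{3/2}),  u = L² − r² sin²θ = 0.0673467 m².
Substituting r = 0.0776 m, L = 0.2706 m, θ = 98.9°: d²x/dθ² = +0.03405 m.
a = ω²·d²x/dθ² = (19.27)²·(+0.03405) = +12.642 m/s²;  |a| = 12.642 m/s².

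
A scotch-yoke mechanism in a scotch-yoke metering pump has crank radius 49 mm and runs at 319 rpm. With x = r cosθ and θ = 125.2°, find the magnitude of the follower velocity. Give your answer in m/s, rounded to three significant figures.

1.34

ω = 33.41 rad/s (from 319 rpm).
x = r cosθ ⇒ ẋ = −rω sinθ.
|v| = rω|sinθ| = 0.049·33.41·|sin 125.2°| = 1.3376 m/s.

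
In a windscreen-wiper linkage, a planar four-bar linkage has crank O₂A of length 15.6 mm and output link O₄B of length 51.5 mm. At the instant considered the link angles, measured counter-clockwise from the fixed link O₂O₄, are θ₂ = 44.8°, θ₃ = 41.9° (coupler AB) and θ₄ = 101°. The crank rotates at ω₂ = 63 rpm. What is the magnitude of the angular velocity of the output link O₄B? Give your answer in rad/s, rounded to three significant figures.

0.118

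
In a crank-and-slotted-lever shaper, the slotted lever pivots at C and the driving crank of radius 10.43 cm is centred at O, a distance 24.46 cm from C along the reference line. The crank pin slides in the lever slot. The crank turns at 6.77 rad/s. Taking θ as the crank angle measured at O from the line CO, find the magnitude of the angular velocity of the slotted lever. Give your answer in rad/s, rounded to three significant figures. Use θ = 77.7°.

ω = 6.77 rad/s
Crank pin A relative to C: A = (d + r cosθ, r sinθ); lever angle φ = atan2(r sinθ, d + r cosθ).
Differentiating tanφ: φ̇ = rω(d cosθ + r)/(d² + r² + 2dr cosθ).
d² + r² + 2dr cosθ = |CA|² = 0.0815772 m²;  d cosθ + r = +0.15641 m.
|ω_lever| = |0.1043·6.77·+0.15641| / 0.0815772 = 1.3538 rad/s.

1.35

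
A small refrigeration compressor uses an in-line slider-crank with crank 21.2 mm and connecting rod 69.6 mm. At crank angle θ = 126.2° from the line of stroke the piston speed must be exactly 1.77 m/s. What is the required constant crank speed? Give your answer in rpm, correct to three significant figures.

1210

For an in-line slider-crank, |v_piston| = rω|sinθ|·[1 + r cosθ/√(L² − r² sin²θ)].
With r = 0.0212 m, L = 0.0696 m, θ = 126.2°: the bracketed kinematic factor |dx/dθ| = 0.013933 m.
ω = v/|dx/dθ| = 1.77/0.013933 = 127.04 rad/s.
N = 60ω/(2π) = 1213.1 rpm.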